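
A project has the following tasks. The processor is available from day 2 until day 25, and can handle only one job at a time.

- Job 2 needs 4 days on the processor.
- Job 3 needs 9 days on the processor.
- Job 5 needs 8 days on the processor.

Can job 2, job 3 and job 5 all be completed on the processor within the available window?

Yes

The processor window is 25 − 2 = 23 days.
Running back to back, the jobs need 4 + 9 + 8 = 21 days on the processor.
Since 21 ≤ 23, they fit within the window.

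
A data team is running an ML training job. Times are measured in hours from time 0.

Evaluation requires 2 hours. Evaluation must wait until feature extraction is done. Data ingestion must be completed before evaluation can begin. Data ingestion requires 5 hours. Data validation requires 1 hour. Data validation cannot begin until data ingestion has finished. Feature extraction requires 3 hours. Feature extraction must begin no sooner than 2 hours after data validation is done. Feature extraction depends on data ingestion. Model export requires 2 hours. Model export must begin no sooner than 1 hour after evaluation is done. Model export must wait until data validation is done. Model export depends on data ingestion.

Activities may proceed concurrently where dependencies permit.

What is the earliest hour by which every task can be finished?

16

Nothing blocks data ingestion, so it runs from hour 0 to hour 5.
Data validation waits on data ingestion (finishes hour 5), so it starts at hour 5 and finishes at 5 + 1 = hour 6.
For feature extraction: data validation (finishes hour 6, plus 2-hour gap → hour 8); data ingestion (finishes hour 5). Taking the maximum gives a start of hour 8, and it finishes at 8 + 3 = hour 11.
Evaluation needs all of feature extraction (finishes hour 11); data ingestion (finishes hour 5). That puts its earliest start at hour 11; it finishes at 11 + 2 = hour 13.
For model export: evaluation (finishes hour 13, plus 1-hour gap → hour 14); data validation (finishes hour 6); data ingestion (finishes hour 5). Taking the maximum gives a start of hour 14, and it finishes at 14 + 2 = hour 16.
All tasks are finished once the last one completes. Finish times: Data ingestion at 5, Data validation at 6, Feature extraction at 11, Evaluation at 13, Model export at 16. The latest is hour 16.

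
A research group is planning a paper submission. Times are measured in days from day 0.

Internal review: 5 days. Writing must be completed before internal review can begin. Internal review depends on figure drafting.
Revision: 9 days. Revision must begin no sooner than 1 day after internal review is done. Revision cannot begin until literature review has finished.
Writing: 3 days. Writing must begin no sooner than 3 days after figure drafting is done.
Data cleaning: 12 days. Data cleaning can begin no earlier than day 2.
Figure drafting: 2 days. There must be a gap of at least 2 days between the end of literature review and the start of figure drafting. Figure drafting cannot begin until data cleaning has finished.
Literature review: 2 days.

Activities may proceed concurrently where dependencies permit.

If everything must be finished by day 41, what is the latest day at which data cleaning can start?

Revision has no dependents, so it just needs to finish by day 41. Starting by 41 − 9 = day 32 achieves that.
Internal review has to be done before revision (must start by day 32, minus 1-day gap → day 31). That means finishing by day 31, i.e. starting by 31 − 5 = day 26.
Writing must finish before internal review (must start by day 26). With a 3-day duration, writing must start by 26 − 3 = day 23.
Figure drafting feeds writing (must start by day 23, minus 3-day gap → day 20); internal review (must start by day 26). Taking the minimum, figure drafting must finish by day 20 and start by 20 − 2 = day 18.
Data cleaning must finish before figure drafting (must start by day 18). With a 12-day duration, data cleaning must start by 18 − 12 = day 6.

6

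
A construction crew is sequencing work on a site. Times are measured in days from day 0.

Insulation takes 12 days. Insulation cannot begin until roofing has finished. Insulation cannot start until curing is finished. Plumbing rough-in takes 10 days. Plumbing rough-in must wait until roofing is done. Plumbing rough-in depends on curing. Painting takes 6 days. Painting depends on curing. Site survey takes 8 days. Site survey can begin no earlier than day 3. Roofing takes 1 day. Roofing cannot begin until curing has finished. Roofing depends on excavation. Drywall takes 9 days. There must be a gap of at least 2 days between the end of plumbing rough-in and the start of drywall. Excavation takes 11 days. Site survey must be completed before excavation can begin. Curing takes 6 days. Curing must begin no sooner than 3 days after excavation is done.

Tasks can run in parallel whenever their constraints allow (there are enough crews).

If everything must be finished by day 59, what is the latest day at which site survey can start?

To finish by day 59, drywall (duration 9) must start no later than day 50.
Since drywall (must start by day 50, minus 2-day gap → day 48) depends on it, plumbing rough-in must finish by day 48. Backing off its 10-day duration gives a latest start of day 38.
To finish by day 59, insulation (duration 12) must start no later than day 47.
Roofing must finish in time for plumbing rough-in (must start by day 38); insulation (must start by day 47). The tightest is day 38, so roofing must start by 38 − 1 = day 37.
Painting has no dependents, so it just needs to finish by day 59. Starting by 59 − 6 = day 53 achieves that.
Curing must finish in time for roofing (must start by day 37); plumbing rough-in (must start by day 38); insulation (must start by day 47); painting (must start by day 53). The tightest is day 37, so curing must start by 37 − 6 = day 31.
Excavation has several dependents: curing (must start by day 31, minus 3-day gap → day 28); roofing (must start by day 37). The earliest of those limits is day 28, so excavation must start by 28 − 11 = day 17.
Site survey must finish before excavation (must start by day 17). With an 8-day duration, site survey must start by 17 − 8 = day 9.

9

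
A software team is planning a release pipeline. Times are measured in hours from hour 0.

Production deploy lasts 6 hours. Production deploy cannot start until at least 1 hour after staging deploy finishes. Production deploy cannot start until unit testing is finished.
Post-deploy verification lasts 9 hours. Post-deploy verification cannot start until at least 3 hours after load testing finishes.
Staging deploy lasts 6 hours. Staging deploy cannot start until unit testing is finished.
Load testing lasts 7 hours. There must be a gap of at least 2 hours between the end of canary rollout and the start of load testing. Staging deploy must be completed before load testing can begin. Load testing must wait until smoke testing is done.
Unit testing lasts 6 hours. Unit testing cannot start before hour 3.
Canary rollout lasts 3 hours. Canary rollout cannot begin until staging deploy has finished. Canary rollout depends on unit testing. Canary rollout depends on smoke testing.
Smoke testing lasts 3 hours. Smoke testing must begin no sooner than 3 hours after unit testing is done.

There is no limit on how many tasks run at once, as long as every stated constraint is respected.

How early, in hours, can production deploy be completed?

Unit testing cannot begin until its own release at hour 3. It runs from hour 3 to 3 + 6 = hour 9.
Staging deploy cannot begin until unit testing (finishes hour 9). It runs from hour 9 to 9 + 6 = hour 15.
Production deploy needs all of staging deploy (finishes hour 15, plus 1-hour gap → hour 16); unit testing (finishes hour 9). That puts its earliest start at hour 16; it finishes at 16 + 6 = hour 22.

22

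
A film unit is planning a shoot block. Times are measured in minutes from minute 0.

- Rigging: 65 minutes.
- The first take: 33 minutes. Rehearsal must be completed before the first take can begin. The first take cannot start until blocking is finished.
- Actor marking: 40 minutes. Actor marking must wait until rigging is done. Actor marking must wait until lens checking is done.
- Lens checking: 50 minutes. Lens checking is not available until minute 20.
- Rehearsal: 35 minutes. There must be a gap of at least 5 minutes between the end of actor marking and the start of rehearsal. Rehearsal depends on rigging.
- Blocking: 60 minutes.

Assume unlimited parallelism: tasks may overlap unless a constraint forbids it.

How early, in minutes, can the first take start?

Nothing blocks blocking, so it runs from minute 0 to minute 60.
Lens checking waits on its own release at minute 20, so it starts at minute 20 and finishes at 20 + 50 = minute 70.
Nothing blocks rigging, so it runs from minute 0 to minute 65.
Actor marking needs all of rigging (finishes minute 65); lens checking (finishes minute 70). That puts its earliest start at minute 70; it finishes at 70 + 40 = minute 110.
For rehearsal: actor marking (finishes minute 110, plus 5-minute gap → minute 115); rigging (finishes minute 65). Taking the maximum gives a start of minute 115, and it finishes at 115 + 35 = minute 150.
The first take waits on rehearsal (finishes minute 150); blocking (finishes minute 60). The latest of these is minute 150, which is the earliest the first take can start.

150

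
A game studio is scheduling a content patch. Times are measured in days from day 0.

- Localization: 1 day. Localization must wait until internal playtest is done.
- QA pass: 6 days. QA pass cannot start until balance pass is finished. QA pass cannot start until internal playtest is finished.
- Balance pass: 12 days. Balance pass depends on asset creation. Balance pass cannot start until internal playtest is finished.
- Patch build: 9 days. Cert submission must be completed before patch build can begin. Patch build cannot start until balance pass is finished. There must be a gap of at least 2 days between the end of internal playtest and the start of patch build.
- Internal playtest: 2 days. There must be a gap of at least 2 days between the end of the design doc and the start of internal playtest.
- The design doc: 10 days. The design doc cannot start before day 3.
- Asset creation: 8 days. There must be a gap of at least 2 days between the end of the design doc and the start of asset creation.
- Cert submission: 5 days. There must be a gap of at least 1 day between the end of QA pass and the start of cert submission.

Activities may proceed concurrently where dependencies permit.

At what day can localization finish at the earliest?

After its own release at day 3, the design doc can start at day 3 and finishes at day 13.
Internal playtest waits on the design doc (finishes day 13, plus 2-day gap → day 15), so it starts at day 15 and finishes at 15 + 2 = day 17.
Localization cannot begin until internal playtest (finishes day 17). It runs from day 17 to 17 + 1 = day 18.

18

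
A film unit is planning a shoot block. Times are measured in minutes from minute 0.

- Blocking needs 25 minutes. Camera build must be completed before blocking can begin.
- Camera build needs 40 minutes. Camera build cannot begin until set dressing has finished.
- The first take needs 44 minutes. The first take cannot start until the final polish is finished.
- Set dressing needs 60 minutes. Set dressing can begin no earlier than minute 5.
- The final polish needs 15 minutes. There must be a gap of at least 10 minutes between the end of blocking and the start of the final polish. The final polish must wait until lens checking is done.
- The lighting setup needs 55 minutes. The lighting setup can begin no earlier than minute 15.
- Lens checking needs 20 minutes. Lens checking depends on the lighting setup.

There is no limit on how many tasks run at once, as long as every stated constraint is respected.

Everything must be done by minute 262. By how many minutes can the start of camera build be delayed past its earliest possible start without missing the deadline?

After its own release at minute 5, set dressing can start at minute 5 and finishes at minute 65.
Camera build waits on set dressing (finishes minute 65), so it starts at minute 65 and finishes at 65 + 40 = minute 105.

Working backward from the deadline:
The first take has no dependents, so it just needs to finish by minute 262. Starting by 262 − 44 = minute 218 achieves that.
The final polish must finish before the first take (must start by minute 218). With a 15-minute duration, the final polish must start by 218 − 15 = minute 203.
Blocking has to be done before the final polish (must start by minute 203, minus 10-minute gap → minute 193). That means finishing by minute 193, i.e. starting by 193 − 25 = minute 168.
Camera build must finish before blocking (must start by minute 168). With a 40-minute duration, camera build must start by 168 − 40 = minute 128.
So camera build can start as early as minute 65 and as late as minute 128, giving 128 − 65 = 63 minutes of slack.

63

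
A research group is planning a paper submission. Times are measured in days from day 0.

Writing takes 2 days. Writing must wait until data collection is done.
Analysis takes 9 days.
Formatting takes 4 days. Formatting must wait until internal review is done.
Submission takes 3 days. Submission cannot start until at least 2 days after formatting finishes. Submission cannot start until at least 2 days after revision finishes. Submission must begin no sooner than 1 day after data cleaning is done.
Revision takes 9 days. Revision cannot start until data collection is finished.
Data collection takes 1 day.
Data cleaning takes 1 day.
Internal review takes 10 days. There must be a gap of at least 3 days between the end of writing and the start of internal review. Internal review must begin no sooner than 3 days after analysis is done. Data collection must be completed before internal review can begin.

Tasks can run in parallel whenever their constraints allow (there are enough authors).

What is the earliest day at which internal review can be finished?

22

Nothing blocks analysis, so it runs from day 0 to day 9.
Nothing blocks data collection, so it runs from day 0 to day 1.
Writing waits on data collection (finishes day 1), so it starts at day 1 and finishes at 1 + 2 = day 3.
Internal review cannot start until writing (finishes day 3, plus 3-day gap → day 6); analysis (finishes day 9, plus 3-day gap → day 12); data collection (finishes day 1). The controlling bound is day 12, so internal review finishes at 12 + 10 = day 22.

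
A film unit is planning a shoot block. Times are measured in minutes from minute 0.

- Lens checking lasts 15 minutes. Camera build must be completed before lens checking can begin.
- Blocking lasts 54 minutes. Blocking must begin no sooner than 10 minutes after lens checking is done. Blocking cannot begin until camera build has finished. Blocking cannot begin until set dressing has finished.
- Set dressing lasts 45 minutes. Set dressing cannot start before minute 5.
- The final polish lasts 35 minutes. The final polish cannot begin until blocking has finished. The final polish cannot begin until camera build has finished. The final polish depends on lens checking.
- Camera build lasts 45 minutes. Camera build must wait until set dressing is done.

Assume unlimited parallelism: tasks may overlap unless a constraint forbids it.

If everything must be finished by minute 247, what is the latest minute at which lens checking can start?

133

Nothing follows the final polish; the deadline of minute 247 is its only limit. It must start by 247 − 35 = minute 212.
Since the final polish (must start by minute 212) depends on it, blocking must finish by minute 212. Backing off its 54-minute duration gives a latest start of minute 158.
Lens checking has several dependents: blocking (must start by minute 158, minus 10-minute gap → minute 148); the final polish (must start by minute 212). The earliest of those limits is minute 148, so lens checking must start by 148 − 15 = minute 133.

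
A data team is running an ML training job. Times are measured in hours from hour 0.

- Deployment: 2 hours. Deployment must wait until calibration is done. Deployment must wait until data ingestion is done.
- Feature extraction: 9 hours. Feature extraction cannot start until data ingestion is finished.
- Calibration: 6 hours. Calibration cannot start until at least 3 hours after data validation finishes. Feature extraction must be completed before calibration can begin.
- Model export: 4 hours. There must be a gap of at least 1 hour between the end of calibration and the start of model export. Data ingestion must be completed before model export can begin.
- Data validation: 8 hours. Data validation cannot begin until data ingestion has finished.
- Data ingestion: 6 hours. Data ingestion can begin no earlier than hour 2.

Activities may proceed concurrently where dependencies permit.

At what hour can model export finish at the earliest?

30

Data ingestion cannot begin until its own release at hour 2. It runs from hour 2 to 2 + 6 = hour 8.
Feature extraction waits on data ingestion (finishes hour 8), so it starts at hour 8 and finishes at 8 + 9 = hour 17.
Data validation cannot begin until data ingestion (finishes hour 8). It runs from hour 8 to 8 + 8 = hour 16.
For calibration: data validation (finishes hour 16, plus 3-hour gap → hour 19); feature extraction (finishes hour 17). Taking the maximum gives a start of hour 19, and it finishes at 19 + 6 = hour 25.
Model export cannot start until calibration (finishes hour 25, plus 1-hour gap → hour 26); data ingestion (finishes hour 8). The controlling bound is hour 26, so model export finishes at 26 + 4 = hour 30.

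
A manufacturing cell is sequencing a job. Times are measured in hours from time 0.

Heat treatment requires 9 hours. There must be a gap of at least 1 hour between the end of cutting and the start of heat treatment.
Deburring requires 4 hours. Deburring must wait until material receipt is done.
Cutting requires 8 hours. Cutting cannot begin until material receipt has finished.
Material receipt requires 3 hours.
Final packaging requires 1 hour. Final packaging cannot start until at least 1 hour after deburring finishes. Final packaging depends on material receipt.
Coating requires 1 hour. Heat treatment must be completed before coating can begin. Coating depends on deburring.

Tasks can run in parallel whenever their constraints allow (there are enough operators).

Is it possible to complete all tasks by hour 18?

No

Material receipt can start immediately at hour 0; it finishes at hour 3.
After material receipt (finishes hour 3), deburring can start at hour 3 and finishes at hour 7.
Final packaging has to wait for deburring (finishes hour 7, plus 1-hour gap → hour 8); material receipt (finishes hour 3). The latest of these is hour 8, so final packaging runs hour 8 to 8 + 1 = hour 9.
Cutting cannot begin until material receipt (finishes hour 3). It runs from hour 3 to 3 + 8 = hour 11.
Heat treatment waits on cutting (finishes hour 11, plus 1-hour gap → hour 12), so it starts at hour 12 and finishes at 12 + 9 = hour 21.
For coating: heat treatment (finishes hour 21); deburring (finishes hour 7). Taking the maximum gives a start of hour 21, and it finishes at 21 + 1 = hour 22.
The earliest everything can be done is hour 22, which is after the deadline of 18, so it is not possible.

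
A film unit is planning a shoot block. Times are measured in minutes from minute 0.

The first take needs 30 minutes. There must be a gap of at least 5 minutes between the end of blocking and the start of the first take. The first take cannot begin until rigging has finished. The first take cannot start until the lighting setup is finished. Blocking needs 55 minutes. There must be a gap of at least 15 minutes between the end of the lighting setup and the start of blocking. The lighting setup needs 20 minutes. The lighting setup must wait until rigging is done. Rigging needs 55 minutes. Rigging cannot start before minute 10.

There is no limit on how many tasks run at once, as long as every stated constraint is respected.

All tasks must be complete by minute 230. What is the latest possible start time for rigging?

50

The first take has no dependents, so it just needs to finish by minute 230. Starting by 230 − 30 = minute 200 achieves that.
Blocking feeds into the first take (must start by minute 200, minus 5-minute gap → minute 195); so blocking must finish by minute 195 and therefore start by minute 140.
The lighting setup feeds blocking (must start by minute 140, minus 15-minute gap → minute 125); the first take (must start by minute 200). Taking the minimum, the lighting setup must finish by minute 125 and start by 125 − 20 = minute 105.
Rigging has several dependents: the lighting setup (must start by minute 105); the first take (must start by minute 200). The earliest of those limits is minute 105, so rigging must start by 105 − 55 = minute 50.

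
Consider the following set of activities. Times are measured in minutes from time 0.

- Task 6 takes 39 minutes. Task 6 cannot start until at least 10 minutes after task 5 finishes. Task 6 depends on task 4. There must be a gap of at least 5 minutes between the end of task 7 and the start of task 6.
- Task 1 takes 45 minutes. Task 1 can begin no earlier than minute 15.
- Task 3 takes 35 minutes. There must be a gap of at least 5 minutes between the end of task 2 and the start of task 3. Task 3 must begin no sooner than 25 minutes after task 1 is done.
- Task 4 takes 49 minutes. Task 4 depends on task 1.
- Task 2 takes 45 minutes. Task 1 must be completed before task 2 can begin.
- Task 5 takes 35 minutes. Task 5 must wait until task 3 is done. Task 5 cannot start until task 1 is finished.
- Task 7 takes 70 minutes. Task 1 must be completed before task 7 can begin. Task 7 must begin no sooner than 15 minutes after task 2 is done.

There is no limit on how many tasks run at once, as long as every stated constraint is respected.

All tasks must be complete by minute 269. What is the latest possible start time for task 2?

95

Nothing follows task 6; the deadline of minute 269 is its only limit. It must start by 269 − 39 = minute 230.
Task 5 feeds into task 6 (must start by minute 230, minus 10-minute gap → minute 220); so task 5 must finish by minute 220 and therefore start by minute 185.
Task 3 must finish before task 5 (must start by minute 185). With a 35-minute duration, task 3 must start by 185 − 35 = minute 150.
Task 7 must finish before task 6 (must start by minute 230, minus 5-minute gap → minute 225). With a 70-minute duration, task 7 must start by 225 − 70 = minute 155.
For task 2: task 3 (must start by minute 150, minus 5-minute gap → minute 145); task 7 (must start by minute 155, minus 15-minute gap → minute 140). The most restrictive is minute 140; with a 45-minute duration, task 2 must start by minute 95.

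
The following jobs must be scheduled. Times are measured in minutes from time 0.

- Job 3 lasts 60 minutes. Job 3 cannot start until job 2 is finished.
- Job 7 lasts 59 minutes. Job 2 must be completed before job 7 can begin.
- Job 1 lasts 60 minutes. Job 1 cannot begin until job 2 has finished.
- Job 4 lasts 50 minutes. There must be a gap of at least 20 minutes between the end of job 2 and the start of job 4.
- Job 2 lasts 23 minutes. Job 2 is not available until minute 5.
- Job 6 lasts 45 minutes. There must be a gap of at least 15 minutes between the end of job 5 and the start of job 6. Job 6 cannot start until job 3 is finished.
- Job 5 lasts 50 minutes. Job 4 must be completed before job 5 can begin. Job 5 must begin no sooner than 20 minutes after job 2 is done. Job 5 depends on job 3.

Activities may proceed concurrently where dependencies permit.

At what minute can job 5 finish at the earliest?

Job 2 waits on its own release at minute 5, so it starts at minute 5 and finishes at 5 + 23 = minute 28.
After job 2 (finishes minute 28, plus 20-minute gap → minute 48), job 4 can start at minute 48 and finishes at minute 98.
Job 3 waits on job 2 (finishes minute 28), so it starts at minute 28 and finishes at 28 + 60 = minute 88.
For job 5: job 4 (finishes minute 98); job 2 (finishes minute 28, plus 20-minute gap → minute 48); job 3 (finishes minute 88). Taking the maximum gives a start of minute 98, and it finishes at 98 + 50 = minute 148.

148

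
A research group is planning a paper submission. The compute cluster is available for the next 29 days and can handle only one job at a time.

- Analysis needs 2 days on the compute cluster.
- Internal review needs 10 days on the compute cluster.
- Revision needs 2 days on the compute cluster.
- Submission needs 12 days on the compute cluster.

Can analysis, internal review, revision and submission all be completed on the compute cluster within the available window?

Yes

Running back to back, the jobs need 2 + 10 + 2 + 12 = 26 days on the compute cluster.
Since 26 ≤ 29, they fit within the window.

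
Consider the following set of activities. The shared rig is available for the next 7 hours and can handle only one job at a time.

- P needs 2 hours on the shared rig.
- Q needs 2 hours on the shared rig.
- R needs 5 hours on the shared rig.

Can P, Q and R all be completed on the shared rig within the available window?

Running back to back, the jobs need 2 + 2 + 5 = 9 hours on the shared rig.
Since 9 > 7, they cannot all fit.

No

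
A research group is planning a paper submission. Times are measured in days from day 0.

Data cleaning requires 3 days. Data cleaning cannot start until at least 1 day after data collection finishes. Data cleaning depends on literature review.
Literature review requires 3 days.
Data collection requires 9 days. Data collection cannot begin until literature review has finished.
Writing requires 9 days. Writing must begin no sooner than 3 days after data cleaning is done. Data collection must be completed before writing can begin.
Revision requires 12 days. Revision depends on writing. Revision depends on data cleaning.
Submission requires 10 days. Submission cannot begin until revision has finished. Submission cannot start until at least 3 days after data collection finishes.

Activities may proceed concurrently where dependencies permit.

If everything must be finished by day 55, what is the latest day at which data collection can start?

Nothing follows submission; the deadline of day 55 is its only limit. It must start by 55 − 10 = day 45.
Revision must finish before submission (must start by day 45). With a 12-day duration, revision must start by 45 − 12 = day 33.
Writing has to be done before revision (must start by day 33). That means finishing by day 33, i.e. starting by 33 − 9 = day 24.
Data cleaning must finish in time for writing (must start by day 24, minus 3-day gap → day 21); revision (must start by day 33). The tightest is day 21, so data cleaning must start by 21 − 3 = day 18.
Data collection feeds data cleaning (must start by day 18, minus 1-day gap → day 17); writing (must start by day 24); submission (must start by day 45, minus 3-day gap → day 42). Taking the minimum, data collection must finish by day 17 and start by 17 − 9 = day 8.

8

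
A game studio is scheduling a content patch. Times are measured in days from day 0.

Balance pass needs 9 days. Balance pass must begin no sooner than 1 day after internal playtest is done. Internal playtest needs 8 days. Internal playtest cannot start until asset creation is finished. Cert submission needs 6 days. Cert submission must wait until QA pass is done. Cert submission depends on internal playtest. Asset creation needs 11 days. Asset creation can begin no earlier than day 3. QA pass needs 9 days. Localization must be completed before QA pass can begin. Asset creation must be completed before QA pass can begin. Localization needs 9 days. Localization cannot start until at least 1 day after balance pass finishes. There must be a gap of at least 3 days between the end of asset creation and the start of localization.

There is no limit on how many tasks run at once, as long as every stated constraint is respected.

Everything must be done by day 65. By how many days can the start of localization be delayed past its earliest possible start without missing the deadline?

Asset creation waits on its own release at day 3, so it starts at day 3 and finishes at 3 + 11 = day 14.
Internal playtest cannot begin until asset creation (finishes day 14). It runs from day 14 to 14 + 8 = day 22.
Balance pass cannot begin until internal playtest (finishes day 22, plus 1-day gap → day 23). It runs from day 23 to 23 + 9 = day 32.
Localization has to wait for balance pass (finishes day 32, plus 1-day gap → day 33); asset creation (finishes day 14, plus 3-day gap → day 17). The latest of these is day 33, so localization runs day 33 to 33 + 9 = day 42.

Working backward from the deadline:
Cert submission must finish by day 65; it takes 6 days, so it must start by 65 − 6 = day 59.
QA pass must finish before cert submission (must start by day 59). With a 9-day duration, QA pass must start by 59 − 9 = day 50.
Localization must finish before QA pass (must start by day 50). With a 9-day duration, localization must start by 50 − 9 = day 41.
So localization can start as early as day 33 and as late as day 41, giving 41 − 33 = 8 days of slack.

8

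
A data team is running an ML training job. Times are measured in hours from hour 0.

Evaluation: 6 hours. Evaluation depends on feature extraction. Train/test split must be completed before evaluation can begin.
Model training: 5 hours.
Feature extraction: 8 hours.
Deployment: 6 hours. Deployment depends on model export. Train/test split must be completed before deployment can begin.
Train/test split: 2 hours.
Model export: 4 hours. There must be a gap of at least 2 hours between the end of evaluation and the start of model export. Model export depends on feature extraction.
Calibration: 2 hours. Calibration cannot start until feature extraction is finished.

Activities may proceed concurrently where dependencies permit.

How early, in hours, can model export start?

Train/test split has no prerequisites, so it starts at hour 0 and finishes at hour 2.
Nothing blocks feature extraction, so it runs from hour 0 to hour 8.
Evaluation has to wait for feature extraction (finishes hour 8); train/test split (finishes hour 2). The latest of these is hour 8, so evaluation runs hour 8 to 8 + 6 = hour 14.
Model export waits on evaluation (finishes hour 14, plus 2-hour gap → hour 16); feature extraction (finishes hour 8). The latest of these is hour 16, which is the earliest model export can start.

16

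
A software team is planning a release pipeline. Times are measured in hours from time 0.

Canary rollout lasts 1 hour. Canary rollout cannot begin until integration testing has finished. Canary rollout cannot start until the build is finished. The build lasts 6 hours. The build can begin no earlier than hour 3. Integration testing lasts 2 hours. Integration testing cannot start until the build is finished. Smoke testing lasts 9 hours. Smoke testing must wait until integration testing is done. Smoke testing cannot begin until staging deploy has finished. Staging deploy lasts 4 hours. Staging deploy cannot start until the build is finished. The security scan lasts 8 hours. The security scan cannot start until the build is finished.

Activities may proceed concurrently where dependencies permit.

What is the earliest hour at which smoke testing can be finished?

After its own release at hour 3, the build can start at hour 3 and finishes at hour 9.
Staging deploy cannot begin until the build (finishes hour 9). It runs from hour 9 to 9 + 4 = hour 13.
Integration testing cannot begin until the build (finishes hour 9). It runs from hour 9 to 9 + 2 = hour 11.
Smoke testing needs all of integration testing (finishes hour 11); staging deploy (finishes hour 13). That puts its earliest start at hour 13; it finishes at 13 + 9 = hour 22.

22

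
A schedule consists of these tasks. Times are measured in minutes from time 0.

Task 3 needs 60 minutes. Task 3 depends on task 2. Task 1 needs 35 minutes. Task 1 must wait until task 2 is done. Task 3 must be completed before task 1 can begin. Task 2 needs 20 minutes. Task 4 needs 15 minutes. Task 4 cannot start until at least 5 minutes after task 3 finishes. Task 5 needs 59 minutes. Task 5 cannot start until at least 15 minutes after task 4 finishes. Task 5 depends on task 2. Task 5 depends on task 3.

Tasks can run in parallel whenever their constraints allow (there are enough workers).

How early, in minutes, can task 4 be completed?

Nothing blocks task 2, so it runs from minute 0 to minute 20.
Task 3 waits on task 2 (finishes minute 20), so it starts at minute 20 and finishes at 20 + 60 = minute 80.
After task 3 (finishes minute 80, plus 5-minute gap → minute 85), task 4 can start at minute 85 and finishes at minute 100.

100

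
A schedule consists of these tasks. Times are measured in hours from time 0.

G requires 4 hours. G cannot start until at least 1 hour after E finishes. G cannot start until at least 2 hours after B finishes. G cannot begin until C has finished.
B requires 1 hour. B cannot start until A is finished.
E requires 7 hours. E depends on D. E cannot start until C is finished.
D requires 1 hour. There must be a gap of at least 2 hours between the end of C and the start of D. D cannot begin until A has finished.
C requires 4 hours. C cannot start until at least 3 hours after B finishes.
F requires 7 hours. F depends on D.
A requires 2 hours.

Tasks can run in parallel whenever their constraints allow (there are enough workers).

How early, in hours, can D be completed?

13

A can start immediately at hour 0; it finishes at hour 2.
B waits on A (finishes hour 2), so it starts at hour 2 and finishes at 2 + 1 = hour 3.
C waits on B (finishes hour 3, plus 3-hour gap → hour 6), so it starts at hour 6 and finishes at 6 + 4 = hour 10.
D has to wait for C (finishes hour 10, plus 2-hour gap → hour 12); A (finishes hour 2). The latest of these is hour 12, so D runs hour 12 to 12 + 1 = hour 13.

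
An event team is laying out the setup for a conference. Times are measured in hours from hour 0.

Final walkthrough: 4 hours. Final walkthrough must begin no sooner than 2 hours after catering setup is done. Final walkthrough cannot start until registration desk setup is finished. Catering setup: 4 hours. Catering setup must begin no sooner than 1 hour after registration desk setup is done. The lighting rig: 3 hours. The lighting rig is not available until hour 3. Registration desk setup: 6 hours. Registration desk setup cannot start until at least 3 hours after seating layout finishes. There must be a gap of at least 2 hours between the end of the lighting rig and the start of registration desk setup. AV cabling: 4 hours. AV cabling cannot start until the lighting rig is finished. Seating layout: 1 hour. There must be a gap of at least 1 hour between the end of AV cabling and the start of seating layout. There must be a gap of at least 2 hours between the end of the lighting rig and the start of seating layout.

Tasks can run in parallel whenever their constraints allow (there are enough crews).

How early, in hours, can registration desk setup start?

15

After its own release at hour 3, the lighting rig can start at hour 3 and finishes at hour 6.
AV cabling waits on the lighting rig (finishes hour 6), so it starts at hour 6 and finishes at 6 + 4 = hour 10.
Seating layout needs all of AV cabling (finishes hour 10, plus 1-hour gap → hour 11); the lighting rig (finishes hour 6, plus 2-hour gap → hour 8). That puts its earliest start at hour 11; it finishes at 11 + 1 = hour 12.
Registration desk setup waits on seating layout (finishes hour 12, plus 3-hour gap → hour 15); the lighting rig (finishes hour 6, plus 2-hour gap → hour 8). The latest of these is hour 15, which is the earliest registration desk setup can start.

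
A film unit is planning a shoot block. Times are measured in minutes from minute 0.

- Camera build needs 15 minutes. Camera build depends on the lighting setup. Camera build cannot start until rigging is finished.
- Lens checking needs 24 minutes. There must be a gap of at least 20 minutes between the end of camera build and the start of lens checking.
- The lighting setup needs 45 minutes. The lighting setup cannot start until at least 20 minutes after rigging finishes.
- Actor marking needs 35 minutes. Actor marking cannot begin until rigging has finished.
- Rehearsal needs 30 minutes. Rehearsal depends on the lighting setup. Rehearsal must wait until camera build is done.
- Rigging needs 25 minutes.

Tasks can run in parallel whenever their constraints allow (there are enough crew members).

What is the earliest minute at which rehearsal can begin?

105

Nothing blocks rigging, so it runs from minute 0 to minute 25.
After rigging (finishes minute 25, plus 20-minute gap → minute 45), the lighting setup can start at minute 45 and finishes at minute 90.
Camera build cannot start until the lighting setup (finishes minute 90); rigging (finishes minute 25). The controlling bound is minute 90, so camera build finishes at 90 + 15 = minute 105.
Rehearsal waits on the lighting setup (finishes minute 90); camera build (finishes minute 105). The latest of these is minute 105, which is the earliest rehearsal can start.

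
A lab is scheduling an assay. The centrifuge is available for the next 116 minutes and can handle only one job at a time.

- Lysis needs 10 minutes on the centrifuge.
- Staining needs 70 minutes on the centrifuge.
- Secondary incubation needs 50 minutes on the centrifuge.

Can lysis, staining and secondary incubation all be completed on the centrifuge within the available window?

No

Running back to back, the jobs need 10 + 70 + 50 = 130 minutes on the centrifuge.
Since 130 > 116, they cannot all fit.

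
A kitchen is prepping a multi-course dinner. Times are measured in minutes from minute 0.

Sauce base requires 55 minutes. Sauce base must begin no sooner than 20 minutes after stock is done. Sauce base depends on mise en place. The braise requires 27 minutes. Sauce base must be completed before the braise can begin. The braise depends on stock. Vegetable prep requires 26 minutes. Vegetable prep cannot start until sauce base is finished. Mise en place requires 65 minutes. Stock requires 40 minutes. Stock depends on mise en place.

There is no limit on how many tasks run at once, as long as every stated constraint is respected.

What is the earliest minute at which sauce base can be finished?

180

Mise en place has no prerequisites, so it starts at minute 0 and finishes at minute 65.
Stock waits on mise en place (finishes minute 65), so it starts at minute 65 and finishes at 65 + 40 = minute 105.
Sauce base has to wait for stock (finishes minute 105, plus 20-minute gap → minute 125); mise en place (finishes minute 65). The latest of these is minute 125, so sauce base runs minute 125 to 125 + 55 = minute 180.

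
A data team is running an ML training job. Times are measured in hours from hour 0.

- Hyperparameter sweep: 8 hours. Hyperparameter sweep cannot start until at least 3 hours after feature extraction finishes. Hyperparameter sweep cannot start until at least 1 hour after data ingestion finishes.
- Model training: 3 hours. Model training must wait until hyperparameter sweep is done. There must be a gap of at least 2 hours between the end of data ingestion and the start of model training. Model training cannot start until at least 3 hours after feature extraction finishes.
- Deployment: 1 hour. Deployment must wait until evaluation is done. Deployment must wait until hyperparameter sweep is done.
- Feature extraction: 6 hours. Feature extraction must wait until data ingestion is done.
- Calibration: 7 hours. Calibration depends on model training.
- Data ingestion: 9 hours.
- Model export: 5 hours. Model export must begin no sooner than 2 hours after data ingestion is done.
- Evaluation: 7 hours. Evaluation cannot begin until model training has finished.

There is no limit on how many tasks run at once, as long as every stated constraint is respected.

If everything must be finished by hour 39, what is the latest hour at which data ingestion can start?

To finish by hour 39, deployment (duration 1) must start no later than hour 38.
Evaluation must finish before deployment (must start by hour 38). With a 7-hour duration, evaluation must start by 38 − 7 = hour 31.
Nothing follows calibration; the deadline of hour 39 is its only limit. It must start by 39 − 7 = hour 32.
Model training feeds evaluation (must start by hour 31); calibration (must start by hour 32). Taking the minimum, model training must finish by hour 31 and start by 31 − 3 = hour 28.
Hyperparameter sweep must finish in time for model training (must start by hour 28); deployment (must start by hour 38). The tightest is hour 28, so hyperparameter sweep must start by 28 − 8 = hour 20.
Feature extraction must finish in time for hyperparameter sweep (must start by hour 20, minus 3-hour gap → hour 17); model training (must start by hour 28, minus 3-hour gap → hour 25). The tightest is hour 17, so feature extraction must start by 17 − 6 = hour 11.
Model export has no dependents, so it just needs to finish by hour 39. Starting by 39 − 5 = hour 34 achieves that.
Data ingestion must finish in time for feature extraction (must start by hour 11); hyperparameter sweep (must start by hour 20, minus 1-hour gap → hour 19); model training (must start by hour 28, minus 2-hour gap → hour 26); model export (must start by hour 34, minus 2-hour gap → hour 32). The tightest is hour 11, so data ingestion must start by 11 − 9 = hour 2.

2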